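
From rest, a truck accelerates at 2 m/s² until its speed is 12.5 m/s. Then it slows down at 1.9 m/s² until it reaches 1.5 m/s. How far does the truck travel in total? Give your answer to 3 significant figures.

Phase 1 (accelerating): v₀ = 0 m/s, a = 2 m/s².
v = v₀ + at → t = (12.5 − 0) / 2 = 6.25 s
v² = v₀² + 2aΔx → Δx = (12.5² − 0²)/(2·2) = 39.1 m

Phase 2 (decelerating): v₀ = 12.5 m/s, a = -1.9 m/s².
v = v₀ + at → t = (1.5 − 12.5) / -1.9 = 5.79 s
v² = v₀² + 2aΔx → Δx = (1.5² − 12.5²)/(2·-1.9) = 40.5 m
Total distance = 39.1 + 40.5 = 79.6 m

79.6 m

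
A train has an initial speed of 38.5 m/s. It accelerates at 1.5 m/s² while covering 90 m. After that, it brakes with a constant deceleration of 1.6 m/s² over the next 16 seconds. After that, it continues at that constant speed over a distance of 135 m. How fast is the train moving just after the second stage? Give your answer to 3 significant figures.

Phase 1 (accelerating): v₀ = 38.5 m/s, a = 1.5 m/s².
v² = v₀² + 2aΔx = 38.5² + 2·1.5·90 = 1750 → v = 41.9 m/s
t = (v − v₀)/a = (41.9 − 38.5)/1.5 = 2.24 s

Phase 2 (decelerating): v₀ = 41.9 m/s, a = -1.6 m/s².
v = v₀ + at = 41.9 + (-1.6)(16) = 16.3 m/s
Δx = v₀t + ½at² = 41.9·16 + 0.5·-1.6·16² = 465 m
Speed at end of phase 2 = 16.3 m/s

16.3 m/s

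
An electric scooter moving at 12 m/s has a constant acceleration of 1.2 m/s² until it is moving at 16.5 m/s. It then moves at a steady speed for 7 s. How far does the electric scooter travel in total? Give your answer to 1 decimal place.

Phase 1 (accelerating): v₀ = 12.0 m/s, a = 1.2 m/s².
v = v₀ + at → t = (16.5 − 12.0) / 1.2 = 3.75 s
v² = v₀² + 2aΔx → Δx = (16.5² − 12.0²)/(2·1.2) = 53.4 m

Phase 2 (constant speed): v₀ = 16.5 m/s, a = 0 m/s².
v = v₀ + at = 16.5 + (0)(7) = 16.5 m/s
Δx = v₀t + ½at² = 16.5·7 + 0.5·0·7² = 116 m
Total distance = 53.4 + 116 = 169 m

168.9 m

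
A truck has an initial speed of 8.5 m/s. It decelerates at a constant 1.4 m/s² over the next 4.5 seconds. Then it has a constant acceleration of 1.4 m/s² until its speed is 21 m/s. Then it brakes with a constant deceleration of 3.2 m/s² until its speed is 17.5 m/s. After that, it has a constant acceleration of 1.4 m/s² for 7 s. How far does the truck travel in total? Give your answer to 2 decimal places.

357.70 m

Phase 1 (decelerating): v₀ = 8.50 m/s, a = -1.4 m/s².
v = v₀ + at = 8.50 + (-1.4)(4.5) = 2.20 m/s
Δx = v₀t + ½at² = 8.50·4.5 + 0.5·-1.4·4.5² = 24.1 m

Phase 2 (accelerating): v₀ = 2.20 m/s, a = 1.4 m/s².
v = v₀ + at → t = (21 − 2.20) / 1.4 = 13.4 s
v² = v₀² + 2aΔx → Δx = (21² − 2.20²)/(2·1.4) = 156 m

Phase 3 (decelerating): v₀ = 21.0 m/s, a = -3.2 m/s².
v = v₀ + at → t = (17.5 − 21.0) / -3.2 = 1.09 s
v² = v₀² + 2aΔx → Δx = (17.5² − 21.0²)/(2·-3.2) = 21.1 m

Phase 4 (accelerating): v₀ = 17.5 m/s, a = 1.4 m/s².
v = v₀ + at = 17.5 + (1.4)(7) = 27.3 m/s
Δx = v₀t + ½at² = 17.5·7 + 0.5·1.4·7² = 157 m
Total distance = 24.1 + 156 + 21.1 + 157 = 358 m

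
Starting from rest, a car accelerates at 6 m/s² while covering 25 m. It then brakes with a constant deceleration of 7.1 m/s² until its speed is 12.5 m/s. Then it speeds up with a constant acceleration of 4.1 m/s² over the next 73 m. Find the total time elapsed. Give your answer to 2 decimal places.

7.22 s

Phase 1 (accelerating): v₀ = 0 m/s, a = 6 m/s².
v² = v₀² + 2aΔx = 0² + 2·6·25 = 300 → v = 17.3 m/s
t = (v − v₀)/a = (17.3 − 0)/6 = 2.89 s

Phase 2 (decelerating): v₀ = 17.3 m/s, a = -7.1 m/s².
v = v₀ + at → t = (12.5 − 17.3) / -7.1 = 0.679 s
v² = v₀² + 2aΔx → Δx = (12.5² − 17.3²)/(2·-7.1) = 10.1 m

Phase 3 (accelerating): v₀ = 12.5 m/s, a = 4.1 m/s².
v² = v₀² + 2aΔx = 12.5² + 2·4.1·73 = 755 → v = 27.5 m/s
t = (v − v₀)/a = (27.5 − 12.5)/4.1 = 3.65 s
Total time = 2.89 + 0.679 + 3.65 = 7.22 s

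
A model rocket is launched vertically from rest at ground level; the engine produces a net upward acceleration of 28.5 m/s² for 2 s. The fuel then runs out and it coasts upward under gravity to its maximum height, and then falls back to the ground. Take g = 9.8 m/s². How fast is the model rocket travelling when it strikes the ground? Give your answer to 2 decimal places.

Phase 1 (powered ascent): v₀ = 0 m/s, a = 28.5 m/s².
v = v₀ + at = 0 + (28.5)(2) = 57.0 m/s
Δx = v₀t + ½at² = 0·2 + 0.5·28.5·2² = 57.0 m

Phase 2 (coasting upward): v₀ = 57.0 m/s, a = -9.8 m/s².
v = v₀ + at → t = (0 − 57.0) / -9.8 = 5.82 s
v² = v₀² + 2aΔx → Δx = (0² − 57.0²)/(2·-9.8) = 166 m

Phase 3 (free fall): v₀ = 0 m/s, a = -9.8 m/s².
Falls 223 m from rest: t = √(2·223/9.8) = 6.74 s; v = g·t = 66.1 m/s.
Impact speed = 66.1 m/s

66.08 m/s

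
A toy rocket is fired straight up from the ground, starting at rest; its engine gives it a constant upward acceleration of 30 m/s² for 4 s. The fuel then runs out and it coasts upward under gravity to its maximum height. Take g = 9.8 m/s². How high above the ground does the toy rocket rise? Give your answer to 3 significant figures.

Phase 1 (powered ascent): v₀ = 0 m/s, a = 30 m/s².
v = v₀ + at = 0 + (30)(4) = 120 m/s
Δx = v₀t + ½at² = 0·4 + 0.5·30·4² = 240 m

Phase 2 (coasting upward): v₀ = 120 m/s, a = -9.8 m/s².
v = v₀ + at → t = (0 − 120) / -9.8 = 12.2 s
v² = v₀² + 2aΔx → Δx = (0² − 120²)/(2·-9.8) = 735 m
Maximum height = 240 + 735 = 975 m

975 m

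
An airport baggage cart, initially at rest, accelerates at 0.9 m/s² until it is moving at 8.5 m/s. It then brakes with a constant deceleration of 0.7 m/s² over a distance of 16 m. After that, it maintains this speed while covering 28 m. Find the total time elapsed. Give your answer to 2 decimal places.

Phase 1 (accelerating): v₀ = 0 m/s, a = 0.9 m/s².
v = v₀ + at → t = (8.5 − 0) / 0.9 = 9.44 s
v² = v₀² + 2aΔx → Δx = (8.5² − 0²)/(2·0.9) = 40.1 m

Phase 2 (decelerating): v₀ = 8.50 m/s, a = -0.7 m/s².
v² = v₀² + 2aΔx = 8.50² + 2·-0.7·16 = 49.9 → v = 7.06 m/s
t = (v − v₀)/a = (7.06 − 8.50)/-0.7 = 2.06 s

Phase 3 (constant speed): v₀ = 7.06 m/s, a = 0 m/s².
Constant speed: t = d/v = 28/7.06 = 3.97 s
Total time = 9.44 + 2.06 + 3.97 = 15.5 s

15.47 s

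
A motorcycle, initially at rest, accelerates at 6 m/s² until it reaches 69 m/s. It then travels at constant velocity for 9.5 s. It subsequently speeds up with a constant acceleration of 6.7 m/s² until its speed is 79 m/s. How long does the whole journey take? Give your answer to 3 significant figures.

Phase 1 (accelerating): v₀ = 0 m/s, a = 6 m/s².
v = v₀ + at → t = (69 − 0) / 6 = 11.5 s
v² = v₀² + 2aΔx → Δx = (69² − 0²)/(2·6) = 397 m

Phase 2 (constant speed): v₀ = 69.0 m/s, a = 0 m/s².
v = v₀ + at = 69.0 + (0)(9.5) = 69.0 m/s
Δx = v₀t + ½at² = 69.0·9.5 + 0.5·0·9.5² = 656 m

Phase 3 (accelerating): v₀ = 69.0 m/s, a = 6.7 m/s².
v = v₀ + at → t = (79 − 69.0) / 6.7 = 1.49 s
v² = v₀² + 2aΔx → Δx = (79² − 69.0²)/(2·6.7) = 110 m
Total time = 11.5 + 9.50 + 1.49 = 22.5 s

22.5 s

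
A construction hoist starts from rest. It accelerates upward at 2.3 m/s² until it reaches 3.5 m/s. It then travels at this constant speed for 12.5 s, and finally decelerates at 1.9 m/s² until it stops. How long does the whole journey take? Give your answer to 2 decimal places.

15.86 s

Phase 1 (accelerating): v₀ = 0 m/s, a = 2.3 m/s².
v = v₀ + at → t = (3.5 − 0) / 2.3 = 1.52 s
v² = v₀² + 2aΔx → Δx = (3.5² − 0²)/(2·2.3) = 2.66 m

Phase 2 (constant speed): v₀ = 3.50 m/s, a = 0 m/s².
v = v₀ + at = 3.50 + (0)(12.5) = 3.50 m/s
Δx = v₀t + ½at² = 3.50·12.5 + 0.5·0·12.5² = 43.8 m

Phase 3 (decelerating): v₀ = 3.50 m/s, a = -1.9 m/s².
v = v₀ + at → t = (0 − 3.50) / -1.9 = 1.84 s
v² = v₀² + 2aΔx → Δx = (0² − 3.50²)/(2·-1.9) = 3.22 m
Total time = 1.52 + 12.5 + 1.84 = 15.9 s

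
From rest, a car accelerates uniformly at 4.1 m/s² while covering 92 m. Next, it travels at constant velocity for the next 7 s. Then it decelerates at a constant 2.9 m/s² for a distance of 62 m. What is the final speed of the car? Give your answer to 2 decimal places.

Phase 1 (accelerating): v₀ = 0 m/s, a = 4.1 m/s².
v² = v₀² + 2aΔx = 0² + 2·4.1·92 = 754 → v = 27.5 m/s
t = (v − v₀)/a = (27.5 − 0)/4.1 = 6.70 s

Phase 2 (constant speed): v₀ = 27.5 m/s, a = 0 m/s².
v = v₀ + at = 27.5 + (0)(7) = 27.5 m/s
Δx = v₀t + ½at² = 27.5·7 + 0.5·0·7² = 192 m

Phase 3 (decelerating): v₀ = 27.5 m/s, a = -2.9 m/s².
v² = v₀² + 2aΔx = 27.5² + 2·-2.9·62 = 395 → v = 19.9 m/s
t = (v − v₀)/a = (19.9 − 27.5)/-2.9 = 2.62 s
Final speed = 19.9 m/s

19.87 m/s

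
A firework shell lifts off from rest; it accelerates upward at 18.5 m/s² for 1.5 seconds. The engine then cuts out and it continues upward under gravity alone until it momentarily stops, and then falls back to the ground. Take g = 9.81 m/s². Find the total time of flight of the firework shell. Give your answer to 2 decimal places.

Phase 1 (powered ascent): v₀ = 0 m/s, a = 18.5 m/s².
v = v₀ + at = 0 + (18.5)(1.5) = 27.8 m/s
Δx = v₀t + ½at² = 0·1.5 + 0.5·18.5·1.5² = 20.8 m

Phase 2 (coasting upward): v₀ = 27.8 m/s, a = -9.81 m/s².
v = v₀ + at → t = (0 − 27.8) / -9.81 = 2.83 s
v² = v₀² + 2aΔx → Δx = (0² − 27.8²)/(2·-9.81) = 39.2 m

Phase 3 (free fall): v₀ = 0 m/s, a = -9.81 m/s².
Falls 60.1 m from rest: t = √(2·60.1/9.81) = 3.50 s; v = g·t = 34.3 m/s.
Total time = 1.50 + 2.83 + 3.50 = 7.83 s

7.83 s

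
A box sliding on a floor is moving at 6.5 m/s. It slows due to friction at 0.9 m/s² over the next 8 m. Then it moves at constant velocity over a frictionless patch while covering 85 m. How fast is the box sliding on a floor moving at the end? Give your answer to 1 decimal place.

5.3 m/s

Phase 1 (decelerating): v₀ = 6.50 m/s, a = -0.9 m/s².
v² = v₀² + 2aΔx = 6.50² + 2·-0.9·8 = 27.9 → v = 5.28 m/s
t = (v − v₀)/a = (5.28 − 6.50)/-0.9 = 1.36 s

Phase 2 (constant speed): v₀ = 5.28 m/s, a = 0 m/s².
Constant speed: t = d/v = 85/5.28 = 16.1 s
Final speed = 5.28 m/s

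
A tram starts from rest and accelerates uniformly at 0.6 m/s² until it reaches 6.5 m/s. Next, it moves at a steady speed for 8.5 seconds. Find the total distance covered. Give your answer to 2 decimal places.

90.46 m

Phase 1 (accelerating): v₀ = 0 m/s, a = 0.6 m/s².
v = v₀ + at → t = (6.5 − 0) / 0.6 = 10.8 s
v² = v₀² + 2aΔx → Δx = (6.5² − 0²)/(2·0.6) = 35.2 m

Phase 2 (constant speed): v₀ = 6.50 m/s, a = 0 m/s².
v = v₀ + at = 6.50 + (0)(8.5) = 6.50 m/s
Δx = v₀t + ½at² = 6.50·8.5 + 0.5·0·8.5² = 55.2 m
Total distance = 35.2 + 55.2 = 90.5 m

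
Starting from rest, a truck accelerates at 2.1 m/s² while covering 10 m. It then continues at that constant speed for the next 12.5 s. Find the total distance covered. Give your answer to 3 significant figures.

91.0 m

Phase 1 (accelerating): v₀ = 0 m/s, a = 2.1 m/s².
v² = v₀² + 2aΔx = 0² + 2·2.1·10 = 42.0 → v = 6.48 m/s
t = (v − v₀)/a = (6.48 − 0)/2.1 = 3.09 s

Phase 2 (constant speed): v₀ = 6.48 m/s, a = 0 m/s².
v = v₀ + at = 6.48 + (0)(12.5) = 6.48 m/s
Δx = v₀t + ½at² = 6.48·12.5 + 0.5·0·12.5² = 81.0 m
Total distance = 10.0 + 81.0 = 91.0 m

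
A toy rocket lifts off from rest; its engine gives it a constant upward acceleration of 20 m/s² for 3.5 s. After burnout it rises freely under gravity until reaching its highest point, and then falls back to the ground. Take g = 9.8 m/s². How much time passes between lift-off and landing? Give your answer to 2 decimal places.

19.36 s

Phase 1 (powered ascent): v₀ = 0 m/s, a = 20 m/s².
v = v₀ + at = 0 + (20)(3.5) = 70.0 m/s
Δx = v₀t + ½at² = 0·3.5 + 0.5·20·3.5² = 122 m

Phase 2 (coasting upward): v₀ = 70.0 m/s, a = -9.8 m/s².
v = v₀ + at → t = (0 − 70.0) / -9.8 = 7.14 s
v² = v₀² + 2aΔx → Δx = (0² − 70.0²)/(2·-9.8) = 250 m

Phase 3 (free fall): v₀ = 0 m/s, a = -9.8 m/s².
Falls 372 m from rest: t = √(2·372/9.8) = 8.72 s; v = g·t = 85.4 m/s.
Total time = 3.50 + 7.14 + 8.72 = 19.4 s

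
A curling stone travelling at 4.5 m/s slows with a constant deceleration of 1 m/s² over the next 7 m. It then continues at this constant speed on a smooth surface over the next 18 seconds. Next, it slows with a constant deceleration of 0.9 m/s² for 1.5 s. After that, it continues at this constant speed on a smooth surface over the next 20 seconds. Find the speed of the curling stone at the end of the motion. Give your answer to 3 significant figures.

Phase 1 (decelerating): v₀ = 4.50 m/s, a = -1 m/s².
v² = v₀² + 2aΔx = 4.50² + 2·-1·7 = 6.25 → v = 2.50 m/s
t = (v − v₀)/a = (2.50 − 4.50)/-1 = 2.00 s

Phase 2 (constant speed): v₀ = 2.50 m/s, a = 0 m/s².
v = v₀ + at = 2.50 + (0)(18) = 2.50 m/s
Δx = v₀t + ½at² = 2.50·18 + 0.5·0·18² = 45.0 m

Phase 3 (decelerating): v₀ = 2.50 m/s, a = -0.9 m/s².
v = v₀ + at = 2.50 + (-0.9)(1.5) = 1.15 m/s
Δx = v₀t + ½at² = 2.50·1.5 + 0.5·-0.9·1.5² = 2.74 m

Phase 4 (constant speed): v₀ = 1.15 m/s, a = 0 m/s².
v = v₀ + at = 1.15 + (0)(20) = 1.15 m/s
Δx = v₀t + ½at² = 1.15·20 + 0.5·0·20² = 23.0 m
Final speed = 1.15 m/s

1.15 m/s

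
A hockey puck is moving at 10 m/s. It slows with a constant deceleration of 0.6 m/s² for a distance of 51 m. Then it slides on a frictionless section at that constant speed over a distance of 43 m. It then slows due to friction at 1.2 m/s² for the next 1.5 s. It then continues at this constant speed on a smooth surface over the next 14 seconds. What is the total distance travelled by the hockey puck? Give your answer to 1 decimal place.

164.0 m

Phase 1 (decelerating): v₀ = 10.0 m/s, a = -0.6 m/s².
v² = v₀² + 2aΔx = 10.0² + 2·-0.6·51 = 38.8 → v = 6.23 m/s
t = (v − v₀)/a = (6.23 − 10.0)/-0.6 = 6.29 s

Phase 2 (constant speed): v₀ = 6.23 m/s, a = 0 m/s².
Constant speed: t = d/v = 43/6.23 = 6.90 s

Phase 3 (decelerating): v₀ = 6.23 m/s, a = -1.2 m/s².
v = v₀ + at = 6.23 + (-1.2)(1.5) = 4.43 m/s
Δx = v₀t + ½at² = 6.23·1.5 + 0.5·-1.2·1.5² = 7.99 m

Phase 4 (constant speed): v₀ = 4.43 m/s, a = 0 m/s².
v = v₀ + at = 4.43 + (0)(14) = 4.43 m/s
Δx = v₀t + ½at² = 4.43·14 + 0.5·0·14² = 62.0 m
Total distance = 51.0 + 43.0 + 7.99 + 62.0 = 164 m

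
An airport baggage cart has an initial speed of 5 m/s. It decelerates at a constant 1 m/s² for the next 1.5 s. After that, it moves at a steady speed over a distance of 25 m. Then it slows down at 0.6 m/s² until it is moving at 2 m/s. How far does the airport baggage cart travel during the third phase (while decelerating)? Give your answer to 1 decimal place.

6.9 m

Phase 1 (decelerating): v₀ = 5.00 m/s, a = -1 m/s².
v = v₀ + at = 5.00 + (-1)(1.5) = 3.50 m/s
Δx = v₀t + ½at² = 5.00·1.5 + 0.5·-1·1.5² = 6.38 m

Phase 2 (constant speed): v₀ = 3.50 m/s, a = 0 m/s².
Constant speed: t = d/v = 25/3.50 = 7.14 s

Phase 3 (decelerating): v₀ = 3.50 m/s, a = -0.6 m/s².
v = v₀ + at → t = (2 − 3.50) / -0.6 = 2.50 s
v² = v₀² + 2aΔx → Δx = (2² − 3.50²)/(2·-0.6) = 6.88 m
Distance in phase 3 = 6.88 m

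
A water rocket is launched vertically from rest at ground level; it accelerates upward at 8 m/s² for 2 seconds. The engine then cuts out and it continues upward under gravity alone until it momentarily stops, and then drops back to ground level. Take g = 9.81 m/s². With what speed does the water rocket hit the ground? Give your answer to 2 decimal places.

23.87 m/s

Phase 1 (powered ascent): v₀ = 0 m/s, a = 8 m/s².
v = v₀ + at = 0 + (8)(2) = 16.0 m/s
Δx = v₀t + ½at² = 0·2 + 0.5·8·2² = 16.0 m

Phase 2 (coasting upward): v₀ = 16.0 m/s, a = -9.81 m/s².
v = v₀ + at → t = (0 − 16.0) / -9.81 = 1.63 s
v² = v₀² + 2aΔx → Δx = (0² − 16.0²)/(2·-9.81) = 13.0 m

Phase 3 (free fall): v₀ = 0 m/s, a = -9.81 m/s².
Falls 29.0 m from rest: t = √(2·29.0/9.81) = 2.43 s; v = g·t = 23.9 m/s.
Impact speed = 23.9 m/s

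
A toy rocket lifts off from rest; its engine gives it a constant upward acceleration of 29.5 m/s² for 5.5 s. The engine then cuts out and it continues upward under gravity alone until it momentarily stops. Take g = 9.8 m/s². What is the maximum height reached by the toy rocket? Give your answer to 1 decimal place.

Phase 1 (powered ascent): v₀ = 0 m/s, a = 29.5 m/s².
v = v₀ + at = 0 + (29.5)(5.5) = 162 m/s
Δx = v₀t + ½at² = 0·5.5 + 0.5·29.5·5.5² = 446 m

Phase 2 (coasting upward): v₀ = 162 m/s, a = -9.8 m/s².
v = v₀ + at → t = (0 − 162) / -9.8 = 16.6 s
v² = v₀² + 2aΔx → Δx = (0² − 162²)/(2·-9.8) = 1340 m
Maximum height = 446 + 1340 = 1790 m

1789.3 m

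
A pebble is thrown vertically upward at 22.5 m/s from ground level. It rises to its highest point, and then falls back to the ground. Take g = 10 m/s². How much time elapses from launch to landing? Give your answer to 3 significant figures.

Phase 1 (rising): v₀ = 22.5 m/s, a = -10 m/s².
v = v₀ + at → t = (0 − 22.5) / -10 = 2.25 s
v² = v₀² + 2aΔx → Δx = (0² − 22.5²)/(2·-10) = 25.3 m

Phase 2 (falling): v₀ = 0 m/s, a = -10 m/s².
Falls 25.3 m from rest: t = √(2·25.3/10) = 2.25 s; v = g·t = 22.5 m/s.
Total time = 2.25 + 2.25 = 4.50 s

4.50 s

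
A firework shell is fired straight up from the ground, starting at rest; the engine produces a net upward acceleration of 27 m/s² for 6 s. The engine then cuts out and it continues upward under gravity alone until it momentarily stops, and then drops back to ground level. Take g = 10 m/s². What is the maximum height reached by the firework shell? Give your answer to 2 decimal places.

Phase 1 (powered ascent): v₀ = 0 m/s, a = 27 m/s².
v = v₀ + at = 0 + (27)(6) = 162 m/s
Δx = v₀t + ½at² = 0·6 + 0.5·27·6² = 486 m

Phase 2 (coasting upward): v₀ = 162 m/s, a = -10 m/s².
v = v₀ + at → t = (0 − 162) / -10 = 16.2 s
v² = v₀² + 2aΔx → Δx = (0² − 162²)/(2·-10) = 1310 m
Maximum height = 486 + 1310 = 1800 m

1798.20 m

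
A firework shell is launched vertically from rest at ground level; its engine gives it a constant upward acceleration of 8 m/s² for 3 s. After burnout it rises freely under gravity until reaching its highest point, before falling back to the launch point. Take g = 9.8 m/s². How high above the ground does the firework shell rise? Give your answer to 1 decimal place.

Phase 1 (powered ascent): v₀ = 0 m/s, a = 8 m/s².
v = v₀ + at = 0 + (8)(3) = 24.0 m/s
Δx = v₀t + ½at² = 0·3 + 0.5·8·3² = 36.0 m

Phase 2 (coasting upward): v₀ = 24.0 m/s, a = -9.8 m/s².
v = v₀ + at → t = (0 − 24.0) / -9.8 = 2.45 s
v² = v₀² + 2aΔx → Δx = (0² − 24.0²)/(2·-9.8) = 29.4 m
Maximum height = 36.0 + 29.4 = 65.4 m

65.4 m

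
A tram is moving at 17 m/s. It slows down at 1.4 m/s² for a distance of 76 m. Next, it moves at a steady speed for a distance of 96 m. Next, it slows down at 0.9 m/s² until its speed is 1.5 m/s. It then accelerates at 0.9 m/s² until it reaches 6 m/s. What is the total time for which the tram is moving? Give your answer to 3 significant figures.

Phase 1 (decelerating): v₀ = 17.0 m/s, a = -1.4 m/s².
v² = v₀² + 2aΔx = 17.0² + 2·-1.4·76 = 76.2 → v = 8.73 m/s
t = (v − v₀)/a = (8.73 − 17.0)/-1.4 = 5.91 s

Phase 2 (constant speed): v₀ = 8.73 m/s, a = 0 m/s².
Constant speed: t = d/v = 96/8.73 = 11.0 s

Phase 3 (decelerating): v₀ = 8.73 m/s, a = -0.9 m/s².
v = v₀ + at → t = (1.5 − 8.73) / -0.9 = 8.03 s
v² = v₀² + 2aΔx → Δx = (1.5² − 8.73²)/(2·-0.9) = 41.1 m

Phase 4 (accelerating): v₀ = 1.50 m/s, a = 0.9 m/s².
v = v₀ + at → t = (6 − 1.50) / 0.9 = 5.00 s
v² = v₀² + 2aΔx → Δx = (6² − 1.50²)/(2·0.9) = 18.8 m
Total time = 5.91 + 11.0 + 8.03 + 5.00 = 29.9 s

29.9 s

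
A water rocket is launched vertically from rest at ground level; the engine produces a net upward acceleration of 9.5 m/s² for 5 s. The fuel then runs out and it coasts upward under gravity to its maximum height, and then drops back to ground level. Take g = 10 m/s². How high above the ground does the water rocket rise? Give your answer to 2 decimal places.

Phase 1 (powered ascent): v₀ = 0 m/s, a = 9.5 m/s².
v = v₀ + at = 0 + (9.5)(5) = 47.5 m/s
Δx = v₀t + ½at² = 0·5 + 0.5·9.5·5² = 119 m

Phase 2 (coasting upward): v₀ = 47.5 m/s, a = -10 m/s².
v = v₀ + at → t = (0 − 47.5) / -10 = 4.75 s
v² = v₀² + 2aΔx → Δx = (0² − 47.5²)/(2·-10) = 113 m
Maximum height = 119 + 113 = 232 m

231.56 m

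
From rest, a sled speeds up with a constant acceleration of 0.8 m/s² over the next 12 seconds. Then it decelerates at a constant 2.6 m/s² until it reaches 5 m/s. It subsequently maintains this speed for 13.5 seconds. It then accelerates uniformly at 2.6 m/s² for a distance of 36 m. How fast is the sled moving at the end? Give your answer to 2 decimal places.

Phase 1 (accelerating): v₀ = 0 m/s, a = 0.8 m/s².
v = v₀ + at = 0 + (0.8)(12) = 9.60 m/s
Δx = v₀t + ½at² = 0·12 + 0.5·0.8·12² = 57.6 m

Phase 2 (decelerating): v₀ = 9.60 m/s, a = -2.6 m/s².
v = v₀ + at → t = (5 − 9.60) / -2.6 = 1.77 s
v² = v₀² + 2aΔx → Δx = (5² − 9.60²)/(2·-2.6) = 12.9 m

Phase 3 (constant speed): v₀ = 5.00 m/s, a = 0 m/s².
v = v₀ + at = 5.00 + (0)(13.5) = 5.00 m/s
Δx = v₀t + ½at² = 5.00·13.5 + 0.5·0·13.5² = 67.5 m

Phase 4 (accelerating): v₀ = 5.00 m/s, a = 2.6 m/s².
v² = v₀² + 2aΔx = 5.00² + 2·2.6·36 = 212 → v = 14.6 m/s
t = (v − v₀)/a = (14.6 − 5.00)/2.6 = 3.68 s
Final speed = 14.6 m/s

14.57 m/s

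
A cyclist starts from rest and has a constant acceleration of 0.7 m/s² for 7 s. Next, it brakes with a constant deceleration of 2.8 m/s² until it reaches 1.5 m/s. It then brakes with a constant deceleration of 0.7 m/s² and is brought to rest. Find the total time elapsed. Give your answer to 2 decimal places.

Phase 1 (accelerating): v₀ = 0 m/s, a = 0.7 m/s².
v = v₀ + at = 0 + (0.7)(7) = 4.90 m/s
Δx = v₀t + ½at² = 0·7 + 0.5·0.7·7² = 17.1 m

Phase 2 (decelerating): v₀ = 4.90 m/s, a = -2.8 m/s².
v = v₀ + at → t = (1.5 − 4.90) / -2.8 = 1.21 s
v² = v₀² + 2aΔx → Δx = (1.5² − 4.90²)/(2·-2.8) = 3.89 m

Phase 3 (decelerating): v₀ = 1.50 m/s, a = -0.7 m/s².
v = v₀ + at → t = (0 − 1.50) / -0.7 = 2.14 s
v² = v₀² + 2aΔx → Δx = (0² − 1.50²)/(2·-0.7) = 1.61 m
Total time = 7.00 + 1.21 + 2.14 = 10.4 s

10.36 s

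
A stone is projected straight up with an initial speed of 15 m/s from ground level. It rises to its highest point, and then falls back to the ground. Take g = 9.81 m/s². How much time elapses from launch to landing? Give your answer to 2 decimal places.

Phase 1 (rising): v₀ = 15.0 m/s, a = -9.81 m/s².
v = v₀ + at → t = (0 − 15.0) / -9.81 = 1.53 s
v² = v₀² + 2aΔx → Δx = (0² − 15.0²)/(2·-9.81) = 11.5 m

Phase 2 (falling): v₀ = 0 m/s, a = -9.81 m/s².
Falls 11.5 m from rest: t = √(2·11.5/9.81) = 1.53 s; v = g·t = 15.0 m/s.
Total time = 1.53 + 1.53 = 3.06 s

3.06 s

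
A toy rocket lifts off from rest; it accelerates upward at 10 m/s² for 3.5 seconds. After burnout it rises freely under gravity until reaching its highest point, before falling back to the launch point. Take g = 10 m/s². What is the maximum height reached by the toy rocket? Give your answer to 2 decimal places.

Phase 1 (powered ascent): v₀ = 0 m/s, a = 10 m/s².
v = v₀ + at = 0 + (10)(3.5) = 35.0 m/s
Δx = v₀t + ½at² = 0·3.5 + 0.5·10·3.5² = 61.2 m

Phase 2 (coasting upward): v₀ = 35.0 m/s, a = -10 m/s².
v = v₀ + at → t = (0 − 35.0) / -10 = 3.50 s
v² = v₀² + 2aΔx → Δx = (0² − 35.0²)/(2·-10) = 61.2 m
Maximum height = 61.2 + 61.2 = 122 m

122.50 m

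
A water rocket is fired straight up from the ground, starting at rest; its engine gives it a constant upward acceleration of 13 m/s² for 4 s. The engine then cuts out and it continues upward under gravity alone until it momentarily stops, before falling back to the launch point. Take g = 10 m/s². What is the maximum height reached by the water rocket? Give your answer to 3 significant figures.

Phase 1 (powered ascent): v₀ = 0 m/s, a = 13 m/s².
v = v₀ + at = 0 + (13)(4) = 52.0 m/s
Δx = v₀t + ½at² = 0·4 + 0.5·13·4² = 104 m

Phase 2 (coasting upward): v₀ = 52.0 m/s, a = -10 m/s².
v = v₀ + at → t = (0 − 52.0) / -10 = 5.20 s
v² = v₀² + 2aΔx → Δx = (0² − 52.0²)/(2·-10) = 135 m
Maximum height = 104 + 135 = 239 m

239 m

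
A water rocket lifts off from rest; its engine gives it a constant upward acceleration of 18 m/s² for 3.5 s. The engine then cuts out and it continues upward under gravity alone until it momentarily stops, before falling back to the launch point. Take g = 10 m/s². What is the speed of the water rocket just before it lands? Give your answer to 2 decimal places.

78.57 m/s

Phase 1 (powered ascent): v₀ = 0 m/s, a = 18 m/s².
v = v₀ + at = 0 + (18)(3.5) = 63.0 m/s
Δx = v₀t + ½at² = 0·3.5 + 0.5·18·3.5² = 110 m

Phase 2 (coasting upward): v₀ = 63.0 m/s, a = -10 m/s².
v = v₀ + at → t = (0 − 63.0) / -10 = 6.30 s
v² = v₀² + 2aΔx → Δx = (0² − 63.0²)/(2·-10) = 198 m

Phase 3 (free fall): v₀ = 0 m/s, a = -10 m/s².
Falls 309 m from rest: t = √(2·309/10) = 7.86 s; v = g·t = 78.6 m/s.
Impact speed = 78.6 m/s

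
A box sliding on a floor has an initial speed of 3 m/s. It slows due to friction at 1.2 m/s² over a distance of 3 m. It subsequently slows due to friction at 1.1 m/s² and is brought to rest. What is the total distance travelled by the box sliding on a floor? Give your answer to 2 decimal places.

3.82 m

Phase 1 (decelerating): v₀ = 3.00 m/s, a = -1.2 m/s².
v² = v₀² + 2aΔx = 3.00² + 2·-1.2·3 = 1.80 → v = 1.34 m/s
t = (v − v₀)/a = (1.34 − 3.00)/-1.2 = 1.38 s

Phase 2 (decelerating): v₀ = 1.34 m/s, a = -1.1 m/s².
v = v₀ + at → t = (0 − 1.34) / -1.1 = 1.22 s
v² = v₀² + 2aΔx → Δx = (0² − 1.34²)/(2·-1.1) = 0.818 m
Total distance = 3.00 + 0.818 = 3.82 m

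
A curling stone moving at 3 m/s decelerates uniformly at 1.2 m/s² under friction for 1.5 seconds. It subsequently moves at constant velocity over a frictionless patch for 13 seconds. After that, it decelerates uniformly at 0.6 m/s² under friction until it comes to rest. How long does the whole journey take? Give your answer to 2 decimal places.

16.50 s

Phase 1 (decelerating): v₀ = 3.00 m/s, a = -1.2 m/s².
v = v₀ + at = 3.00 + (-1.2)(1.5) = 1.20 m/s
Δx = v₀t + ½at² = 3.00·1.5 + 0.5·-1.2·1.5² = 3.15 m

Phase 2 (constant speed): v₀ = 1.20 m/s, a = 0 m/s².
v = v₀ + at = 1.20 + (0)(13) = 1.20 m/s
Δx = v₀t + ½at² = 1.20·13 + 0.5·0·13² = 15.6 m

Phase 3 (decelerating): v₀ = 1.20 m/s, a = -0.6 m/s².
v = v₀ + at → t = (0 − 1.20) / -0.6 = 2.00 s
v² = v₀² + 2aΔx → Δx = (0² − 1.20²)/(2·-0.6) = 1.20 m
Total time = 1.50 + 13.0 + 2.00 = 16.5 s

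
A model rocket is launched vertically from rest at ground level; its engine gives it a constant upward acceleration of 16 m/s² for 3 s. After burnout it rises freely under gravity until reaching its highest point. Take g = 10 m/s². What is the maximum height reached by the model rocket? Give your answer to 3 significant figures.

187 m

Phase 1 (powered ascent): v₀ = 0 m/s, a = 16 m/s².
v = v₀ + at = 0 + (16)(3) = 48.0 m/s
Δx = v₀t + ½at² = 0·3 + 0.5·16·3² = 72.0 m

Phase 2 (coasting upward): v₀ = 48.0 m/s, a = -10 m/s².
v = v₀ + at → t = (0 − 48.0) / -10 = 4.80 s
v² = v₀² + 2aΔx → Δx = (0² − 48.0²)/(2·-10) = 115 m
Maximum height = 72.0 + 115 = 187 m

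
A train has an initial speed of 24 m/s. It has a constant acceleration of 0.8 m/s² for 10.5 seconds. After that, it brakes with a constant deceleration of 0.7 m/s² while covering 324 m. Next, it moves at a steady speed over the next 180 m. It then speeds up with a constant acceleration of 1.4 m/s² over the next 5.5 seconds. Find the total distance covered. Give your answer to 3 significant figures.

956 m

Phase 1 (accelerating): v₀ = 24.0 m/s, a = 0.8 m/s².
v = v₀ + at = 24.0 + (0.8)(10.5) = 32.4 m/s
Δx = v₀t + ½at² = 24.0·10.5 + 0.5·0.8·10.5² = 296 m

Phase 2 (decelerating): v₀ = 32.4 m/s, a = -0.7 m/s².
v² = v₀² + 2aΔx = 32.4² + 2·-0.7·324 = 596 → v = 24.4 m/s
t = (v − v₀)/a = (24.4 − 32.4)/-0.7 = 11.4 s

Phase 3 (constant speed): v₀ = 24.4 m/s, a = 0 m/s².
Constant speed: t = d/v = 180/24.4 = 7.37 s

Phase 4 (accelerating): v₀ = 24.4 m/s, a = 1.4 m/s².
v = v₀ + at = 24.4 + (1.4)(5.5) = 32.1 m/s
Δx = v₀t + ½at² = 24.4·5.5 + 0.5·1.4·5.5² = 155 m
Total distance = 296 + 324 + 180 + 155 = 956 m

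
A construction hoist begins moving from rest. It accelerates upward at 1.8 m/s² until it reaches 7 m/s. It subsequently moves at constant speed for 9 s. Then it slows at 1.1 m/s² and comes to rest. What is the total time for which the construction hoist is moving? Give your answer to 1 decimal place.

Phase 1 (accelerating): v₀ = 0 m/s, a = 1.8 m/s².
v = v₀ + at → t = (7 − 0) / 1.8 = 3.89 s
v² = v₀² + 2aΔx → Δx = (7² − 0²)/(2·1.8) = 13.6 m

Phase 2 (constant speed): v₀ = 7.00 m/s, a = 0 m/s².
v = v₀ + at = 7.00 + (0)(9) = 7.00 m/s
Δx = v₀t + ½at² = 7.00·9 + 0.5·0·9² = 63.0 m

Phase 3 (decelerating): v₀ = 7.00 m/s, a = -1.1 m/s².
v = v₀ + at → t = (0 − 7.00) / -1.1 = 6.36 s
v² = v₀² + 2aΔx → Δx = (0² − 7.00²)/(2·-1.1) = 22.3 m
Total time = 3.89 + 9.00 + 6.36 = 19.3 s

19.3 s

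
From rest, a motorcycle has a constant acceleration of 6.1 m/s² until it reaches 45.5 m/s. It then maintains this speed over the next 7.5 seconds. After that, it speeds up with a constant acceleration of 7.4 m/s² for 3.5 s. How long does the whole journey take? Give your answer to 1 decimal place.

18.5 s

Phase 1 (accelerating): v₀ = 0 m/s, a = 6.1 m/s².
v = v₀ + at → t = (45.5 − 0) / 6.1 = 7.46 s
v² = v₀² + 2aΔx → Δx = (45.5² − 0²)/(2·6.1) = 170 m

Phase 2 (constant speed): v₀ = 45.5 m/s, a = 0 m/s².
v = v₀ + at = 45.5 + (0)(7.5) = 45.5 m/s
Δx = v₀t + ½at² = 45.5·7.5 + 0.5·0·7.5² = 341 m

Phase 3 (accelerating): v₀ = 45.5 m/s, a = 7.4 m/s².
v = v₀ + at = 45.5 + (7.4)(3.5) = 71.4 m/s
Δx = v₀t + ½at² = 45.5·3.5 + 0.5·7.4·3.5² = 205 m
Total time = 7.46 + 7.50 + 3.50 = 18.5 s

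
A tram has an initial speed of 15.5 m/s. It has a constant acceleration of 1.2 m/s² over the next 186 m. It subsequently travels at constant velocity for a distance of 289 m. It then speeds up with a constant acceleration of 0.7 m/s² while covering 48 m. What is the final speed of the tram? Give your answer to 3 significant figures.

27.5 m/s

Phase 1 (accelerating): v₀ = 15.5 m/s, a = 1.2 m/s².
v² = v₀² + 2aΔx = 15.5² + 2·1.2·186 = 687 → v = 26.2 m/s
t = (v − v₀)/a = (26.2 − 15.5)/1.2 = 8.92 s

Phase 2 (constant speed): v₀ = 26.2 m/s, a = 0 m/s².
Constant speed: t = d/v = 289/26.2 = 11.0 s

Phase 3 (accelerating): v₀ = 26.2 m/s, a = 0.7 m/s².
v² = v₀² + 2aΔx = 26.2² + 2·0.7·48 = 754 → v = 27.5 m/s
t = (v − v₀)/a = (27.5 − 26.2)/0.7 = 1.79 s
Final speed = 27.5 m/s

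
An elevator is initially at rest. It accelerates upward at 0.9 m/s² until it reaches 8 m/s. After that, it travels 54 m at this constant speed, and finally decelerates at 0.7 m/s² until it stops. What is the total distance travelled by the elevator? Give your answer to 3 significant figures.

135 m

Phase 1 (accelerating): v₀ = 0 m/s, a = 0.9 m/s².
v = v₀ + at → t = (8 − 0) / 0.9 = 8.89 s
v² = v₀² + 2aΔx → Δx = (8² − 0²)/(2·0.9) = 35.6 m

Phase 2 (constant speed): v₀ = 8.00 m/s, a = 0 m/s².
Constant speed: t = d/v = 54/8.00 = 6.75 s

Phase 3 (decelerating): v₀ = 8.00 m/s, a = -0.7 m/s².
v = v₀ + at → t = (0 − 8.00) / -0.7 = 11.4 s
v² = v₀² + 2aΔx → Δx = (0² − 8.00²)/(2·-0.7) = 45.7 m
Total distance = 35.6 + 54.0 + 45.7 = 135 m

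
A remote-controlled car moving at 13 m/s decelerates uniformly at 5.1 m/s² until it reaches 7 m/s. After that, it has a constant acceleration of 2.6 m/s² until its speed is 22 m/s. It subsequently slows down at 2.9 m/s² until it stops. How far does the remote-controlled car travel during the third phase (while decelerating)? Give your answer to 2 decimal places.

Phase 1 (decelerating): v₀ = 13.0 m/s, a = -5.1 m/s².
v = v₀ + at → t = (7 − 13.0) / -5.1 = 1.18 s
v² = v₀² + 2aΔx → Δx = (7² − 13.0²)/(2·-5.1) = 11.8 m

Phase 2 (accelerating): v₀ = 7.00 m/s, a = 2.6 m/s².
v = v₀ + at → t = (22 − 7.00) / 2.6 = 5.77 s
v² = v₀² + 2aΔx → Δx = (22² − 7.00²)/(2·2.6) = 83.7 m

Phase 3 (decelerating): v₀ = 22.0 m/s, a = -2.9 m/s².
v = v₀ + at → t = (0 − 22.0) / -2.9 = 7.59 s
v² = v₀² + 2aΔx → Δx = (0² − 22.0²)/(2·-2.9) = 83.4 m
Distance in phase 3 = 83.4 m

83.45 m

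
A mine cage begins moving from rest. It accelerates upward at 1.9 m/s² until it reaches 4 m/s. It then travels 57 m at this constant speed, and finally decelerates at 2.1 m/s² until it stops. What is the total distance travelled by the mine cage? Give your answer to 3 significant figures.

65.0 m

Phase 1 (accelerating): v₀ = 0 m/s, a = 1.9 m/s².
v = v₀ + at → t = (4 − 0) / 1.9 = 2.11 s
v² = v₀² + 2aΔx → Δx = (4² − 0²)/(2·1.9) = 4.21 m

Phase 2 (constant speed): v₀ = 4.00 m/s, a = 0 m/s².
Constant speed: t = d/v = 57/4.00 = 14.2 s

Phase 3 (decelerating): v₀ = 4.00 m/s, a = -2.1 m/s².
v = v₀ + at → t = (0 − 4.00) / -2.1 = 1.90 s
v² = v₀² + 2aΔx → Δx = (0² − 4.00²)/(2·-2.1) = 3.81 m
Total distance = 4.21 + 57.0 + 3.81 = 65.0 m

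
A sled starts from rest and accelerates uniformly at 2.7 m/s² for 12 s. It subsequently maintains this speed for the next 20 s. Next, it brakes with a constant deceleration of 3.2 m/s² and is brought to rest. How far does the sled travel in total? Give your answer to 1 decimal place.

1006.4 m

Phase 1 (accelerating): v₀ = 0 m/s, a = 2.7 m/s².
v = v₀ + at = 0 + (2.7)(12) = 32.4 m/s
Δx = v₀t + ½at² = 0·12 + 0.5·2.7·12² = 194 m

Phase 2 (constant speed): v₀ = 32.4 m/s, a = 0 m/s².
v = v₀ + at = 32.4 + (0)(20) = 32.4 m/s
Δx = v₀t + ½at² = 32.4·20 + 0.5·0·20² = 648 m

Phase 3 (decelerating): v₀ = 32.4 m/s, a = -3.2 m/s².
v = v₀ + at → t = (0 − 32.4) / -3.2 = 10.1 s
v² = v₀² + 2aΔx → Δx = (0² − 32.4²)/(2·-3.2) = 164 m
Total distance = 194 + 648 + 164 = 1010 m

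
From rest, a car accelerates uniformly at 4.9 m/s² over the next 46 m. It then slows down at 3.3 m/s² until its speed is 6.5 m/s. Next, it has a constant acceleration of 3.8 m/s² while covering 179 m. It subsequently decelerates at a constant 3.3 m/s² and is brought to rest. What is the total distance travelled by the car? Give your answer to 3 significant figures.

Phase 1 (accelerating): v₀ = 0 m/s, a = 4.9 m/s².
v² = v₀² + 2aΔx = 0² + 2·4.9·46 = 451 → v = 21.2 m/s
t = (v − v₀)/a = (21.2 − 0)/4.9 = 4.33 s

Phase 2 (decelerating): v₀ = 21.2 m/s, a = -3.3 m/s².
v = v₀ + at → t = (6.5 − 21.2) / -3.3 = 4.46 s
v² = v₀² + 2aΔx → Δx = (6.5² − 21.2²)/(2·-3.3) = 61.9 m

Phase 3 (accelerating): v₀ = 6.50 m/s, a = 3.8 m/s².
v² = v₀² + 2aΔx = 6.50² + 2·3.8·179 = 1400 → v = 37.5 m/s
t = (v − v₀)/a = (37.5 − 6.50)/3.8 = 8.15 s

Phase 4 (decelerating): v₀ = 37.5 m/s, a = -3.3 m/s².
v = v₀ + at → t = (0 − 37.5) / -3.3 = 11.3 s
v² = v₀² + 2aΔx → Δx = (0² − 37.5²)/(2·-3.3) = 213 m
Total distance = 46.0 + 61.9 + 179 + 213 = 499 m

499 m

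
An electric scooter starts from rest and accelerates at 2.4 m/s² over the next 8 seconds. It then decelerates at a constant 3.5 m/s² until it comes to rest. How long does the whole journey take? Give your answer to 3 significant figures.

Phase 1 (accelerating): v₀ = 0 m/s, a = 2.4 m/s².
v = v₀ + at = 0 + (2.4)(8) = 19.2 m/s
Δx = v₀t + ½at² = 0·8 + 0.5·2.4·8² = 76.8 m

Phase 2 (decelerating): v₀ = 19.2 m/s, a = -3.5 m/s².
v = v₀ + at → t = (0 − 19.2) / -3.5 = 5.49 s
v² = v₀² + 2aΔx → Δx = (0² − 19.2²)/(2·-3.5) = 52.7 m
Total time = 8.00 + 5.49 = 13.5 s

13.5 s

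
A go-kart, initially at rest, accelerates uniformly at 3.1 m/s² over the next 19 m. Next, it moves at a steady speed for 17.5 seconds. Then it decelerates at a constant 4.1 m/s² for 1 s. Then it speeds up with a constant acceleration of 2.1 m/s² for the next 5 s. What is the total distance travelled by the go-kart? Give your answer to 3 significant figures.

Phase 1 (accelerating): v₀ = 0 m/s, a = 3.1 m/s².
v² = v₀² + 2aΔx = 0² + 2·3.1·19 = 118 → v = 10.9 m/s
t = (v − v₀)/a = (10.9 − 0)/3.1 = 3.50 s

Phase 2 (constant speed): v₀ = 10.9 m/s, a = 0 m/s².
v = v₀ + at = 10.9 + (0)(17.5) = 10.9 m/s
Δx = v₀t + ½at² = 10.9·17.5 + 0.5·0·17.5² = 190 m

Phase 3 (decelerating): v₀ = 10.9 m/s, a = -4.1 m/s².
v = v₀ + at = 10.9 + (-4.1)(1) = 6.75 m/s
Δx = v₀t + ½at² = 10.9·1 + 0.5·-4.1·1² = 8.80 m

Phase 4 (accelerating): v₀ = 6.75 m/s, a = 2.1 m/s².
v = v₀ + at = 6.75 + (2.1)(5) = 17.3 m/s
Δx = v₀t + ½at² = 6.75·5 + 0.5·2.1·5² = 60.0 m
Total distance = 19.0 + 190 + 8.80 + 60.0 = 278 m

278 m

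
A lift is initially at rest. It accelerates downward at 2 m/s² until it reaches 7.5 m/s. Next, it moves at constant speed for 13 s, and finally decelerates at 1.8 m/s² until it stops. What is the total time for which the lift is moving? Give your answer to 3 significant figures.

20.9 s

Phase 1 (accelerating): v₀ = 0 m/s, a = 2 m/s².
v = v₀ + at → t = (7.5 − 0) / 2 = 3.75 s
v² = v₀² + 2aΔx → Δx = (7.5² − 0²)/(2·2) = 14.1 m

Phase 2 (constant speed): v₀ = 7.50 m/s, a = 0 m/s².
v = v₀ + at = 7.50 + (0)(13) = 7.50 m/s
Δx = v₀t + ½at² = 7.50·13 + 0.5·0·13² = 97.5 m

Phase 3 (decelerating): v₀ = 7.50 m/s, a = -1.8 m/s².
v = v₀ + at → t = (0 − 7.50) / -1.8 = 4.17 s
v² = v₀² + 2aΔx → Δx = (0² − 7.50²)/(2·-1.8) = 15.6 m
Total time = 3.75 + 13.0 + 4.17 = 20.9 s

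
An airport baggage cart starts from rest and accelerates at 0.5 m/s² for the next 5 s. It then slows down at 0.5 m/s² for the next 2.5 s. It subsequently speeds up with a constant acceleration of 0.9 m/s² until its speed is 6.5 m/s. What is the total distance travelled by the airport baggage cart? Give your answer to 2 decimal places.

Phase 1 (accelerating): v₀ = 0 m/s, a = 0.5 m/s².
v = v₀ + at = 0 + (0.5)(5) = 2.50 m/s
Δx = v₀t + ½at² = 0·5 + 0.5·0.5·5² = 6.25 m

Phase 2 (decelerating): v₀ = 2.50 m/s, a = -0.5 m/s².
v = v₀ + at = 2.50 + (-0.5)(2.5) = 1.25 m/s
Δx = v₀t + ½at² = 2.50·2.5 + 0.5·-0.5·2.5² = 4.69 m

Phase 3 (accelerating): v₀ = 1.25 m/s, a = 0.9 m/s².
v = v₀ + at → t = (6.5 − 1.25) / 0.9 = 5.83 s
v² = v₀² + 2aΔx → Δx = (6.5² − 1.25²)/(2·0.9) = 22.6 m
Total distance = 6.25 + 4.69 + 22.6 = 33.5 m

33.54 m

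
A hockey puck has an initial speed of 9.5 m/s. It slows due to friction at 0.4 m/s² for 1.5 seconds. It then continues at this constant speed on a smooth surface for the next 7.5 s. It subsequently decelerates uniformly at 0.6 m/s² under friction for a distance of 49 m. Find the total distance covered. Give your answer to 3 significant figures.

Phase 1 (decelerating): v₀ = 9.50 m/s, a = -0.4 m/s².
v = v₀ + at = 9.50 + (-0.4)(1.5) = 8.90 m/s
Δx = v₀t + ½at² = 9.50·1.5 + 0.5·-0.4·1.5² = 13.8 m

Phase 2 (constant speed): v₀ = 8.90 m/s, a = 0 m/s².
v = v₀ + at = 8.90 + (0)(7.5) = 8.90 m/s
Δx = v₀t + ½at² = 8.90·7.5 + 0.5·0·7.5² = 66.8 m

Phase 3 (decelerating): v₀ = 8.90 m/s, a = -0.6 m/s².
v² = v₀² + 2aΔx = 8.90² + 2·-0.6·49 = 20.4 → v = 4.52 m/s
t = (v − v₀)/a = (4.52 − 8.90)/-0.6 = 7.30 s
Total distance = 13.8 + 66.8 + 49.0 = 130 m

130 m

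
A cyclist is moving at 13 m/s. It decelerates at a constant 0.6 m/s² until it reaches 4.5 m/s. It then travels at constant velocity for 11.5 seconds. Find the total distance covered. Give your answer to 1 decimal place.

Phase 1 (decelerating): v₀ = 13.0 m/s, a = -0.6 m/s².
v = v₀ + at → t = (4.5 − 13.0) / -0.6 = 14.2 s
v² = v₀² + 2aΔx → Δx = (4.5² − 13.0²)/(2·-0.6) = 124 m

Phase 2 (constant speed): v₀ = 4.50 m/s, a = 0 m/s².
v = v₀ + at = 4.50 + (0)(11.5) = 4.50 m/s
Δx = v₀t + ½at² = 4.50·11.5 + 0.5·0·11.5² = 51.8 m
Total distance = 124 + 51.8 = 176 m

175.7 m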